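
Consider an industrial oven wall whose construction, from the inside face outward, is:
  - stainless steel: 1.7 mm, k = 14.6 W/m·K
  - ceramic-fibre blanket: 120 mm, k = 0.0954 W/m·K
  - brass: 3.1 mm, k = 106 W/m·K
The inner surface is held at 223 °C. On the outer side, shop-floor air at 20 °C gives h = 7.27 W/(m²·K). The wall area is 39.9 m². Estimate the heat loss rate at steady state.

Model the wall as resistances in series:
R_stainless steel = L/(kA) = 0.0017/(14.6×39.9) = 2.918×10^-6 K/W
R_ceramic-fibre blanket = L/(kA) = 0.12/(0.0954×39.9) = 0.03153 K/W
R_brass = L/(kA) = 0.0031/(106×39.9) = 7.33×10^-7 K/W
R_outer film = 1/(h_o·A) = 1/(7.27×39.9) = 0.003447 K/W
R_total = 0.03498 K/W
Q = ΔT / R_total = 203 / 0.03498

Q ≈ 5800 W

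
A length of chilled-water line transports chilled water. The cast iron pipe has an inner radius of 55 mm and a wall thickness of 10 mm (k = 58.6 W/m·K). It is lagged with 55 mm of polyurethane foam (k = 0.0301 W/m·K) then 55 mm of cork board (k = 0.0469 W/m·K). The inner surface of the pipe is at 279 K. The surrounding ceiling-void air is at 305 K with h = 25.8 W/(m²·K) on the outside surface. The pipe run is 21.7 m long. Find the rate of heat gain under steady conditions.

Radial resistances (cylindrical: R_cond = ln(r_o/r_i)/(2πkL), R_conv = 1/(h·2πrL)):
R_cast iron pipe wall = ln(65/55)/(2π×58.6×21.7) = 2.091×10^-5 K/W
R_polyurethane foam = ln(120/65)/(2π×0.0301×21.7) = 0.1494 K/W
R_cork board = ln(175/120)/(2π×0.0469×21.7) = 0.059 K/W
R_outer film = 1/(h_o·2πr_oL) = 1/(25.8×2π×0.175×21.7) = 0.001624 K/W
R_total = 0.21 K/W
Q = ΔT/R_total = 26/0.21

Q ≈ 124 W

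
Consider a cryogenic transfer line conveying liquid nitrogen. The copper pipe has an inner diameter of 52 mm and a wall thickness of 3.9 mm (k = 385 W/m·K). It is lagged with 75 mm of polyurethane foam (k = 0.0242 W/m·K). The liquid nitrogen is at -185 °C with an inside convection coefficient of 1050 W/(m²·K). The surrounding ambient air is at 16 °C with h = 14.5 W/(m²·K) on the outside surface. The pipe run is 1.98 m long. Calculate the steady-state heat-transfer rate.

Radial resistances (cylindrical: R_cond = ln(r_o/r_i)/(2πkL), R_conv = 1/(h·2πrL)):
R_inner film = 1/(h_i·2πr₁L) = 1/(1050×2π×0.026×1.98) = 0.002944 K/W
R_copper pipe wall = ln(29.9/26)/(2π×385×1.98) = 2.918×10^-5 K/W
R_polyurethane foam = ln(104.9/29.9)/(2π×0.0242×1.98) = 4.169 K/W
R_outer film = 1/(h_o·2πr_oL) = 1/(14.5×2π×0.1049×1.98) = 0.05285 K/W
R_total = 4.225 K/W
Q = ΔT/R_total = 201/4.225

Q ≈ 47.6 W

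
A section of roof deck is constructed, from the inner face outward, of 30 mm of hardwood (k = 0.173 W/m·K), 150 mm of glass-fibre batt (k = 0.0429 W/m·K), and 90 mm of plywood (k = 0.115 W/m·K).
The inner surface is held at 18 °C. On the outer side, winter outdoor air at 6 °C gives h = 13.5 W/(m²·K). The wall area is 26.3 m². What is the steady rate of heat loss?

Using the resistance-network approach (series):
R_hardwood = L/(kA) = 0.03/(0.173×26.3) = 0.006594 K/W
R_glass-fibre batt = L/(kA) = 0.15/(0.0429×26.3) = 0.1329 K/W
R_plywood = L/(kA) = 0.09/(0.115×26.3) = 0.02976 K/W
R_outer film = 1/(h_o·A) = 1/(13.5×26.3) = 0.002817 K/W
R_total = 0.1721 K/W
Q = ΔT / R_total = 12 / 0.1721

Q ≈ 69.7 W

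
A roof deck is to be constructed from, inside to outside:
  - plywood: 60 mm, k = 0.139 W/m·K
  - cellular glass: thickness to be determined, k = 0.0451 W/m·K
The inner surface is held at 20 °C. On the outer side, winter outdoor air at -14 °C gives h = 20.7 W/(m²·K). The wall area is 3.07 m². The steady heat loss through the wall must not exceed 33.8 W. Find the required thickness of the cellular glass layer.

L ≈ 118 mm

Treating each layer as a thermal resistance in series:
R_plywood = L/(kA) = 0.06/(0.139×3.07) = 0.1406 K/W
R_outer film = 1/(h_o·A) = 1/(20.7×3.07) = 0.01574 K/W
Sum of the known resistances R_other = 0.1563 K/W
Required total resistance R_tot = ΔT/Q_allow = 34/33.8 = 1.006 K/W
R_cellular glass = R_tot − R_other = 0.8496 K/W
L = R·k·A = 0.8496×0.0451×3.07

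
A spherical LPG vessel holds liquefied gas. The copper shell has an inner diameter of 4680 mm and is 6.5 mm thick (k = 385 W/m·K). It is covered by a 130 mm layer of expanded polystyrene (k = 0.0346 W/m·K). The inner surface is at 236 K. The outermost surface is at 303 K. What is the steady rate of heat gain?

Radial (spherical) resistances in series:
R_copper shell = (1/2.34 − 1/2.3465)/(4π×385) = 2.447×10^-7 K/W
R_expanded polystyrene = (1/2.3465 − 1/2.4765)/(4π×0.0346) = 0.05145 K/W
R_total = 0.05145 K/W
Q = ΔT/R_total = 67/0.05145

Q ≈ 1300 W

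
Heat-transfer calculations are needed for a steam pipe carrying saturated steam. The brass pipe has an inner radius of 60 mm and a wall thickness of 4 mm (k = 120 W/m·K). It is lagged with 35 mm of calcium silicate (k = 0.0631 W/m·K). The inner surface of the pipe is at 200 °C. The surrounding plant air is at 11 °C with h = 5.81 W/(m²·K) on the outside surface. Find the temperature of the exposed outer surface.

Per-layer cylindrical resistances, series-summed:
R_brass pipe wall = ln(64/60)/(2π×120×1) = 8.56×10^-5 K/W
R_calcium silicate = ln(99/64)/(2π×0.0631×1) = 1.1 K/W
R_outer film = 1/(h_o·2πr_oL) = 1/(5.81×2π×0.099×1) = 0.2767 K/W
R_total = 1.377 K/W
Q = ΔT/R_total = 189/1.377
Q = 137 W/m
T_interface = T_inner − Q·ΣR(inner→interface) = 200 − 137×1.1

T ≈ 49 °C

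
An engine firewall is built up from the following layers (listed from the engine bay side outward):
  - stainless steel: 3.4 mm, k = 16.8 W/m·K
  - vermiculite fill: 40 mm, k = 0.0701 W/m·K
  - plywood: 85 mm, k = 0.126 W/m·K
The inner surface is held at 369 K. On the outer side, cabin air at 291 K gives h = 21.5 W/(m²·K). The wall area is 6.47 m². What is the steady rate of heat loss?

Model the wall as resistances in series:
R_stainless steel = L/(kA) = 0.0034/(16.8×6.47) = 3.128×10^-5 K/W
R_vermiculite fill = L/(kA) = 0.04/(0.0701×6.47) = 0.08819 K/W
R_plywood = L/(kA) = 0.085/(0.126×6.47) = 0.1043 K/W
R_outer film = 1/(h_o·A) = 1/(21.5×6.47) = 0.007189 K/W
R_total = 0.1997 K/W
Q = ΔT / R_total = 78 / 0.1997

Q ≈ 391 W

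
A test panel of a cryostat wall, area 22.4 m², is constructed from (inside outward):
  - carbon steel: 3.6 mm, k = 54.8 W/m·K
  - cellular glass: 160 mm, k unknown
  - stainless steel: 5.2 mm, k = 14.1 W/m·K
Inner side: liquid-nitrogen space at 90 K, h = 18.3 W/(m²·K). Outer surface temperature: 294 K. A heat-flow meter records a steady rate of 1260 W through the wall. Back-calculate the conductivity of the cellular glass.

Thermal resistances in series:
R_inner film = 1/(h_i·A) = 1/(18.3×22.4) = 0.00244 K/W
R_carbon steel = L/(kA) = 0.0036/(54.8×22.4) = 2.933×10^-6 K/W
R_stainless steel = L/(kA) = 0.0052/(14.1×22.4) = 1.646×10^-5 K/W
Sum of known resistances R_other = 0.002459 K/W
Total R = ΔT/Q = 204/1260 = 0.1619 K/W
R_cellular glass = R_total − R_other = 0.1594 K/W
k = L/(R·A) = 0.16/(0.1594×22.4)

k ≈ 0.0448 W/(m·K)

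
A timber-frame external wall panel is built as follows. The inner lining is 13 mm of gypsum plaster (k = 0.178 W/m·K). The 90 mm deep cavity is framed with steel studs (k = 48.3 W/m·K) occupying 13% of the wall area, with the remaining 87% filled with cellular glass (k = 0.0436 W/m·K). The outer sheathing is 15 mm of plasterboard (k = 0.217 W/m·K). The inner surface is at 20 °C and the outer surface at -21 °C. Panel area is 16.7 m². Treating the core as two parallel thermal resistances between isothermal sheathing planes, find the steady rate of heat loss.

Q ≈ 4380 W

Sheathing layers in series; stud and cavity paths in parallel between them.
R_inner = 0.013/(0.178×16.7) = 0.004373 K/W
R_stud  = 0.09/(48.3×0.13×16.7) = 8.583×10^-4 K/W
R_cav   = 0.09/(0.0436×0.87×16.7) = 0.1421 K/W
1/R_core = 1/R_stud + 1/R_cav → R_core = 8.531×10^-4 K/W
R_outer = 0.015/(0.217×16.7) = 0.004139 K/W
R_total = 0.009366 K/W
Q = ΔT/R_total = 41/0.009366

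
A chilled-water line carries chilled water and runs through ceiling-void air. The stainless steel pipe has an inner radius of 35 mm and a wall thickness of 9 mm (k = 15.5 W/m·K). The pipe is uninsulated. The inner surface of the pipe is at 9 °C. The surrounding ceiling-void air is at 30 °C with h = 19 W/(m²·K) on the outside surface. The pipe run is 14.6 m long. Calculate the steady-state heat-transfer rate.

Treating each annulus and film as a series resistance:
R_stainless steel pipe wall = ln(44/35)/(2π×15.5×14.6) = 1.609×10^-4 K/W
R_outer film = 1/(h_o·2πr_oL) = 1/(19×2π×0.044×14.6) = 0.01304 K/W
R_total = 0.0132 K/W
Q = ΔT/R_total = 21/0.0132

Q ≈ 1590 W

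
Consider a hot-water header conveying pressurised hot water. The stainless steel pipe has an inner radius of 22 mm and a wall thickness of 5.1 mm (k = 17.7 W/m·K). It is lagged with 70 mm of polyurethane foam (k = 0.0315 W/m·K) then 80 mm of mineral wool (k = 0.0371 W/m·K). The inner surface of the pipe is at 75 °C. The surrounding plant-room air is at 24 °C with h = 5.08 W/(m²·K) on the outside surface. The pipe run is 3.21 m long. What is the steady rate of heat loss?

Radial resistances (cylindrical: R_cond = ln(r_o/r_i)/(2πkL), R_conv = 1/(h·2πrL)):
R_stainless steel pipe wall = ln(27.1/22)/(2π×17.7×3.21) = 5.84×10^-4 K/W
R_polyurethane foam = ln(97.1/27.1)/(2π×0.0315×3.21) = 2.009 K/W
R_mineral wool = ln(177.1/97.1)/(2π×0.0371×3.21) = 0.8031 K/W
R_outer film = 1/(h_o·2πr_oL) = 1/(5.08×2π×0.1771×3.21) = 0.05511 K/W
R_total = 2.868 K/W
Q = ΔT/R_total = 51/2.868

Q ≈ 17.8 W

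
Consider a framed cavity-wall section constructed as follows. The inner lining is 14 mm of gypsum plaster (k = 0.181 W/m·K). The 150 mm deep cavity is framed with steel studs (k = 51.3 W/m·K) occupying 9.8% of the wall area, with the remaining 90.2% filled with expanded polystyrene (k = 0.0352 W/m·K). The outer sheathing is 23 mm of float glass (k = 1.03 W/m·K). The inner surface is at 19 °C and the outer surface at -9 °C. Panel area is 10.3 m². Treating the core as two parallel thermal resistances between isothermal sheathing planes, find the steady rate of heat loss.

Q ≈ 2230 W

Sheathing layers in series; stud and cavity paths in parallel between them.
R_inner = 0.014/(0.181×10.3) = 0.00751 K/W
R_stud  = 0.15/(51.3×0.098×10.3) = 0.002897 K/W
R_cav   = 0.15/(0.0352×0.902×10.3) = 0.4587 K/W
1/R_core = 1/R_stud + 1/R_cav → R_core = 0.002879 K/W
R_outer = 0.023/(1.03×10.3) = 0.002168 K/W
R_total = 0.01256 K/W
Q = ΔT/R_total = 28/0.01256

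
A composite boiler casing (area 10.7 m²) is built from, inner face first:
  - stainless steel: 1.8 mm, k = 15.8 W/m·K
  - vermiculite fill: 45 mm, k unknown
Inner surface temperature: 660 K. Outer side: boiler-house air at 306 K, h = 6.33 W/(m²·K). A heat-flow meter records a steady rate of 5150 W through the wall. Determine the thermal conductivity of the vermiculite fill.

k ≈ 0.0779 W/(m·K)

Using the resistance-network approach (series):
R_stainless steel = L/(kA) = 0.0018/(15.8×10.7) = 1.065×10^-5 K/W
R_outer film = 1/(h_o·A) = 1/(6.33×10.7) = 0.01476 K/W
Sum of known resistances R_other = 0.01477 K/W
Total R = ΔT/Q = 354/5150 = 0.06874 K/W
R_vermiculite fill = R_total − R_other = 0.05396 K/W
k = L/(R·A) = 0.045/(0.05396×10.7)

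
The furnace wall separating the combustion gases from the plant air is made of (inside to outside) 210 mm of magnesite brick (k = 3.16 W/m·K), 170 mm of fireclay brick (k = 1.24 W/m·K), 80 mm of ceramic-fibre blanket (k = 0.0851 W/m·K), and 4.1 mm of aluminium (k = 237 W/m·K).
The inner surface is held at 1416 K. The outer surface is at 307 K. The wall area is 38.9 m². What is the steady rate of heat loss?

Treating each layer as a thermal resistance in series:
R_magnesite brick = L/(kA) = 0.21/(3.16×38.9) = 0.001708 K/W
R_fireclay brick = L/(kA) = 0.17/(1.24×38.9) = 0.003524 K/W
R_ceramic-fibre blanket = L/(kA) = 0.08/(0.0851×38.9) = 0.02417 K/W
R_aluminium = L/(kA) = 0.0041/(237×38.9) = 4.447×10^-7 K/W
R_total = 0.0294 K/W
Q = ΔT / R_total = 1109 / 0.0294

Q ≈ 37700 W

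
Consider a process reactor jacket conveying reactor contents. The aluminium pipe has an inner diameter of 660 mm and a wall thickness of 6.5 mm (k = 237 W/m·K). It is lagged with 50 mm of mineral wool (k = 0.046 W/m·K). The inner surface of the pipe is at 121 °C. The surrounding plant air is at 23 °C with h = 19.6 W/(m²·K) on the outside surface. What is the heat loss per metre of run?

For a radial system each layer contributes R = ln(r_out/r_in)/(2πkL); films add R = 1/(hA).
R_aluminium pipe wall = ln(336.5/330)/(2π×237×1) = 1.31×10^-5 K/W
R_mineral wool = ln(386.5/336.5)/(2π×0.046×1) = 0.4793 K/W
R_outer film = 1/(h_o·2πr_oL) = 1/(19.6×2π×0.3865×1) = 0.02101 K/W
R_total = 0.5003 K/W
Q = ΔT/R_total = 98/0.5003

q′ ≈ 196 W/m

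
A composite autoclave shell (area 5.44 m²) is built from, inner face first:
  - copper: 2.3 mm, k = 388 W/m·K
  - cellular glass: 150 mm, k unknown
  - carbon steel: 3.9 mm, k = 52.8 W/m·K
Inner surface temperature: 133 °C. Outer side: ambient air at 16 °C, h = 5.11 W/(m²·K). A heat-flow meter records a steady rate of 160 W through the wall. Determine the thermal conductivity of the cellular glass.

Using the resistance-network approach (series):
R_copper = L/(kA) = 0.0023/(388×5.44) = 1.09×10^-6 K/W
R_carbon steel = L/(kA) = 0.0039/(52.8×5.44) = 1.358×10^-5 K/W
R_outer film = 1/(h_o·A) = 1/(5.11×5.44) = 0.03597 K/W
Sum of known resistances R_other = 0.03599 K/W
Total R = ΔT/Q = 117/160 = 0.7312 K/W
R_cellular glass = R_total − R_other = 0.6953 K/W
k = L/(R·A) = 0.15/(0.6953×5.44)

k ≈ 0.0397 W/(m·K)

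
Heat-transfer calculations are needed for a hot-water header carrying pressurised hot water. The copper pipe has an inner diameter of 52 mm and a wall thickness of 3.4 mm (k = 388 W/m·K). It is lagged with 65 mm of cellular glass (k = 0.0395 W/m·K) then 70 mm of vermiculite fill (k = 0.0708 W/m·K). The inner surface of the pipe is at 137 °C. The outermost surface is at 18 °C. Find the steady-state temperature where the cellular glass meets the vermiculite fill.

T ≈ 43 °C

Per-layer cylindrical resistances, series-summed:
R_copper pipe wall = ln(29.4/26)/(2π×388×1) = 5.041×10^-5 K/W
R_cellular glass = ln(94.4/29.4)/(2π×0.0395×1) = 4.7 K/W
R_vermiculite fill = ln(164.4/94.4)/(2π×0.0708×1) = 1.247 K/W
R_total = 5.947 K/W
Q = ΔT/R_total = 119/5.947
Q = 20 W/m
T_interface = T_inner − Q·ΣR(inner→interface) = 137 − 20×4.7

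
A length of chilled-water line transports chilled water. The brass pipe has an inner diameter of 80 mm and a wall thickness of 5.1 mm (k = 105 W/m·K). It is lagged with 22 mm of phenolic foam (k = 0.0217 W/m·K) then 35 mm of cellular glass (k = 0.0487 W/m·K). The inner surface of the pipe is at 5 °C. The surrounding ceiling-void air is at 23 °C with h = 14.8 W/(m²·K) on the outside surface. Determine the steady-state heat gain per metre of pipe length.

q′ ≈ 4.1 W/m

Per-layer cylindrical resistances, series-summed:
R_brass pipe wall = ln(45.1/40)/(2π×105×1) = 1.819×10^-4 K/W
R_phenolic foam = ln(67.1/45.1)/(2π×0.0217×1) = 2.914 K/W
R_cellular glass = ln(102.1/67.1)/(2π×0.0487×1) = 1.372 K/W
R_outer film = 1/(h_o·2πr_oL) = 1/(14.8×2π×0.1021×1) = 0.1053 K/W
R_total = 4.391 K/W
Q = ΔT/R_total = 18/4.391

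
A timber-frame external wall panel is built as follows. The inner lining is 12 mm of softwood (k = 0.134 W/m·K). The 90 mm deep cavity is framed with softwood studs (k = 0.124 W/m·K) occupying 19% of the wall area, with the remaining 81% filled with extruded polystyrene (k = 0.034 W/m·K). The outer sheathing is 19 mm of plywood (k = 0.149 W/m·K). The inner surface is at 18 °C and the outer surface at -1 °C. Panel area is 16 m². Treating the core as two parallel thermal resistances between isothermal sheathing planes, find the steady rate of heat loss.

Q ≈ 154 W

Sheathing layers in series; stud and cavity paths in parallel between them.
R_inner = 0.012/(0.134×16) = 0.005597 K/W
R_stud  = 0.09/(0.124×0.19×16) = 0.2388 K/W
R_cav   = 0.09/(0.034×0.81×16) = 0.2042 K/W
1/R_core = 1/R_stud + 1/R_cav → R_core = 0.1101 K/W
R_outer = 0.019/(0.149×16) = 0.00797 K/W
R_total = 0.1236 K/W
Q = ΔT/R_total = 19/0.1236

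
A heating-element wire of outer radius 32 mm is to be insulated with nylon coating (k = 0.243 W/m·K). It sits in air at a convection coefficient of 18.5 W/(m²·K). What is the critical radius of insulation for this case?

For a cylinder r_cr = k/h = 0.243/18.5
r_cr = 13.1 mm; since the bare radius (32 mm) is above r_cr, any added insulation will reduce heat loss.

r_cr ≈ 13.1 mm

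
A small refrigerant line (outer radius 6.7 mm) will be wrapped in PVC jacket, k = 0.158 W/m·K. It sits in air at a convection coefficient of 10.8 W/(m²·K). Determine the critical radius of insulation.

For a cylinder r_cr = k/h = 0.158/10.8
r_cr = 14.6 mm; since the bare radius (6.7 mm) is below r_cr, adding a thin layer of insulation will *increase* heat loss.

r_cr ≈ 14.6 mm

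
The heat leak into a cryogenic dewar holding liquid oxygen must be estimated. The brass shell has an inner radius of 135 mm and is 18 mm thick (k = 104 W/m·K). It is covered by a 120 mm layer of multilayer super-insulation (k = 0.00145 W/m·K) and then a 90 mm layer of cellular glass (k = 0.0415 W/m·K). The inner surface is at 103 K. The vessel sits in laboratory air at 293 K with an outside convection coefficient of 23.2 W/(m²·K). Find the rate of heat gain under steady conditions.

Spherical conduction: R = (1/r_in − 1/r_out)/(4πk) per layer; series-sum.
R_brass shell = (1/0.135 − 1/0.153)/(4π×104) = 6.668×10^-4 K/W
R_multilayer super-insulation = (1/0.153 − 1/0.273)/(4π×0.00145) = 157.7 K/W
R_cellular glass = (1/0.273 − 1/0.363)/(4π×0.0415) = 1.741 K/W
R_outer film = 1/(h·4πr_o²) = 1/(23.2×4π×0.363²) = 0.02603 K/W
R_total = 159.4 K/W
Q = ΔT/R_total = 190/159.4

Q ≈ 1.19 W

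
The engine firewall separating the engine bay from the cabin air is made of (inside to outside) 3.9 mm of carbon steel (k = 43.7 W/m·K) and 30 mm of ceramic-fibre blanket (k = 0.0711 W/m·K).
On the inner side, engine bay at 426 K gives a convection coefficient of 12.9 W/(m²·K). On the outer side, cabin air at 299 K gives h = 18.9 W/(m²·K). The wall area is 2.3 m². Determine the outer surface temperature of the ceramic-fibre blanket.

Using the resistance-network approach (series):
R_inner film = 1/(h_i·A) = 1/(12.9×2.3) = 0.0337 K/W
R_carbon steel = L/(kA) = 0.0039/(43.7×2.3) = 3.88×10^-5 K/W
R_ceramic-fibre blanket = L/(kA) = 0.03/(0.0711×2.3) = 0.1835 K/W
R_outer film = 1/(h_o·A) = 1/(18.9×2.3) = 0.023 K/W
R_total = 0.2402 K/W;  Q = ΔT/R_total = 127/0.2402 = 528.7 W
T_interface = T_inner − Q·ΣR(inner→interface) = 426 − 529×0.2172

T ≈ 311 K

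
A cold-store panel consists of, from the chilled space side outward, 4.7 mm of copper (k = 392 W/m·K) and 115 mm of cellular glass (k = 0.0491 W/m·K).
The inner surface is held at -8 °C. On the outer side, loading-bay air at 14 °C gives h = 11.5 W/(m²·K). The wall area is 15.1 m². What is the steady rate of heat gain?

Series thermal resistances:
R_copper = L/(kA) = 0.0047/(392×15.1) = 7.94×10^-7 K/W
R_cellular glass = L/(kA) = 0.115/(0.0491×15.1) = 0.1551 K/W
R_outer film = 1/(h_o·A) = 1/(11.5×15.1) = 0.005759 K/W
R_total = 0.1609 K/W
Q = ΔT / R_total = 22 / 0.1609

Q ≈ 137 W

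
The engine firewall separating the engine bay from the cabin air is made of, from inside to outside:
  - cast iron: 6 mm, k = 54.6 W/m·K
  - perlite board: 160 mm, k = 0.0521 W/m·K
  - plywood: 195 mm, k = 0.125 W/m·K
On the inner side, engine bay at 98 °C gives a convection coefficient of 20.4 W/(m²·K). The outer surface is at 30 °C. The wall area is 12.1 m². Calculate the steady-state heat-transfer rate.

Q ≈ 176 W

Using the resistance-network approach (series):
R_inner film = 1/(h_i·A) = 1/(20.4×12.1) = 0.004051 K/W
R_cast iron = L/(kA) = 0.006/(54.6×12.1) = 9.082×10^-6 K/W
R_perlite board = L/(kA) = 0.16/(0.0521×12.1) = 0.2538 K/W
R_plywood = L/(kA) = 0.195/(0.125×12.1) = 0.1289 K/W
R_total = 0.3868 K/W
Q = ΔT / R_total = 68 / 0.3868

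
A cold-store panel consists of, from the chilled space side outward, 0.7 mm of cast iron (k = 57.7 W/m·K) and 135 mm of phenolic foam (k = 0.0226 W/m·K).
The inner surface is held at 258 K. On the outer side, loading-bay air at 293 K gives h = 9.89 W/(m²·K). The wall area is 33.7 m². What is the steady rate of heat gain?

Q ≈ 194 W

Series thermal resistances:
R_cast iron = L/(kA) = 0.0007/(57.7×33.7) = 3.6×10^-7 K/W
R_phenolic foam = L/(kA) = 0.135/(0.0226×33.7) = 0.1773 K/W
R_outer film = 1/(h_o·A) = 1/(9.89×33.7) = 0.003 K/W
R_total = 0.1803 K/W
Q = ΔT / R_total = 35 / 0.1803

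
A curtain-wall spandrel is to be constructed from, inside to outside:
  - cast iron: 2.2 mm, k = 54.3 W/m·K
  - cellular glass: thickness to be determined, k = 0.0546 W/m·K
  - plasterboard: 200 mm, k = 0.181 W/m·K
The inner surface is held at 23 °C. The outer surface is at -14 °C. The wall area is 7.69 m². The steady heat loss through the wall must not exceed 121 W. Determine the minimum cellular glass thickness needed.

L ≈ 68.1 mm

Treating each layer as a thermal resistance in series:
R_cast iron = L/(kA) = 0.0022/(54.3×7.69) = 5.269×10^-6 K/W
R_plasterboard = L/(kA) = 0.2/(0.181×7.69) = 0.1437 K/W
Sum of the known resistances R_other = 0.1437 K/W
Required total resistance R_tot = ΔT/Q_allow = 37/121 = 0.3058 K/W
R_cellular glass = R_tot − R_other = 0.1621 K/W
L = R·k·A = 0.1621×0.0546×7.69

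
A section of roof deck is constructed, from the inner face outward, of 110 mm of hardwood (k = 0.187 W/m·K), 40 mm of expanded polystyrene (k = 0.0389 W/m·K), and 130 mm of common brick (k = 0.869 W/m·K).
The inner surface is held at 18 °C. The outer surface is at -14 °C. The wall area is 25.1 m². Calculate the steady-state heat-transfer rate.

Treating each layer as a thermal resistance in series:
R_hardwood = L/(kA) = 0.11/(0.187×25.1) = 0.02344 K/W
R_expanded polystyrene = L/(kA) = 0.04/(0.0389×25.1) = 0.04097 K/W
R_common brick = L/(kA) = 0.13/(0.869×25.1) = 0.00596 K/W
R_total = 0.07036 K/W
Q = ΔT / R_total = 32 / 0.07036

Q ≈ 455 W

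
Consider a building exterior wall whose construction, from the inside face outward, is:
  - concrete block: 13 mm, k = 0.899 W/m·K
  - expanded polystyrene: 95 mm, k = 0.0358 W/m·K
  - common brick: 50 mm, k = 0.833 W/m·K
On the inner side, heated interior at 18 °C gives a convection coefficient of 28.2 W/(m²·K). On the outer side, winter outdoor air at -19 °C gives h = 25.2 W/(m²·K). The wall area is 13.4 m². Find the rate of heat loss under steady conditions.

Q ≈ 177 W

Thermal resistances in series:
R_inner film = 1/(h_i·A) = 1/(28.2×13.4) = 0.002646 K/W
R_concrete block = L/(kA) = 0.013/(0.899×13.4) = 0.001079 K/W
R_expanded polystyrene = L/(kA) = 0.095/(0.0358×13.4) = 0.198 K/W
R_common brick = L/(kA) = 0.05/(0.833×13.4) = 0.004479 K/W
R_outer film = 1/(h_o·A) = 1/(25.2×13.4) = 0.002961 K/W
R_total = 0.2092 K/W
Q = ΔT / R_total = 37 / 0.2092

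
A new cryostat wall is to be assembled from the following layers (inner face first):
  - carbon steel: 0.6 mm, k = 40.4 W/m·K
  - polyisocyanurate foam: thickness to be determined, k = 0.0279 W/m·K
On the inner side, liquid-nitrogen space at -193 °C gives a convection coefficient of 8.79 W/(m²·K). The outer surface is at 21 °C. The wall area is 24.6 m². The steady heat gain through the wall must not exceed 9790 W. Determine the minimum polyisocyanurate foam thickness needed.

Series thermal resistances:
R_inner film = 1/(h_i·A) = 1/(8.79×24.6) = 0.004625 K/W
R_carbon steel = L/(kA) = 0.0006/(40.4×24.6) = 6.037×10^-7 K/W
Sum of the known resistances R_other = 0.004625 K/W
Required total resistance R_tot = ΔT/Q_allow = 214/9790 = 0.02186 K/W
R_polyisocyanurate foam = R_tot − R_other = 0.01723 K/W
L = R·k·A = 0.01723×0.0279×24.6

L ≈ 11.8 mm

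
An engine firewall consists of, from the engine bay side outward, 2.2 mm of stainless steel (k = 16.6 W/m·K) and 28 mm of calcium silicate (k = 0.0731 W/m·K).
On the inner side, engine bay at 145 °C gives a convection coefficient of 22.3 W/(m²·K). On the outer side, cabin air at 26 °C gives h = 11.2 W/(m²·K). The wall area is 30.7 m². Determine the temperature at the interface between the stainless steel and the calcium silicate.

Using the resistance-network approach (series):
R_inner film = 1/(h_i·A) = 1/(22.3×30.7) = 0.001461 K/W
R_stainless steel = L/(kA) = 0.0022/(16.6×30.7) = 4.317×10^-6 K/W
R_calcium silicate = L/(kA) = 0.028/(0.0731×30.7) = 0.01248 K/W
R_outer film = 1/(h_o·A) = 1/(11.2×30.7) = 0.002908 K/W
R_total = 0.01685 K/W;  Q = ΔT/R_total = 119/0.01685 = 7062 W
T_interface = T_inner − Q·ΣR(inner→interface) = 145 − 7060×0.001465

T ≈ 135 °C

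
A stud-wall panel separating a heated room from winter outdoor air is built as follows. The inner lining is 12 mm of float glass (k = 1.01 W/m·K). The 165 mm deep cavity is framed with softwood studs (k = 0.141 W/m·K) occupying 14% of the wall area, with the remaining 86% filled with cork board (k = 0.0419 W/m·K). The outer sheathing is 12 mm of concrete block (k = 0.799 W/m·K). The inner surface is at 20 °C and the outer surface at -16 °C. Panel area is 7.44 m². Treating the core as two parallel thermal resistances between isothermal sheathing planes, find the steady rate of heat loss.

Sheathing layers in series; stud and cavity paths in parallel between them.
R_inner = 0.012/(1.01×7.44) = 0.001597 K/W
R_stud  = 0.165/(0.141×0.14×7.44) = 1.123 K/W
R_cav   = 0.165/(0.0419×0.86×7.44) = 0.6155 K/W
1/R_core = 1/R_stud + 1/R_cav → R_core = 0.3976 K/W
R_outer = 0.012/(0.799×7.44) = 0.002019 K/W
R_total = 0.4012 K/W
Q = ΔT/R_total = 36/0.4012

Q ≈ 89.7 W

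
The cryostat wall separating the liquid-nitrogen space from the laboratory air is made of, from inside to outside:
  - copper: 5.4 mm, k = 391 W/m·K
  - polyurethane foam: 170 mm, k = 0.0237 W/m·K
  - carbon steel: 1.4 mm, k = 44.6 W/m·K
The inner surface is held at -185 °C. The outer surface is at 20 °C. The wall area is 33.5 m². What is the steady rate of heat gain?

Q ≈ 957 W

Treating each layer as a thermal resistance in series:
R_copper = L/(kA) = 0.0054/(391×33.5) = 4.123×10^-7 K/W
R_polyurethane foam = L/(kA) = 0.17/(0.0237×33.5) = 0.2141 K/W
R_carbon steel = L/(kA) = 0.0014/(44.6×33.5) = 9.37×10^-7 K/W
R_total = 0.2141 K/W
Q = ΔT / R_total = 205 / 0.2141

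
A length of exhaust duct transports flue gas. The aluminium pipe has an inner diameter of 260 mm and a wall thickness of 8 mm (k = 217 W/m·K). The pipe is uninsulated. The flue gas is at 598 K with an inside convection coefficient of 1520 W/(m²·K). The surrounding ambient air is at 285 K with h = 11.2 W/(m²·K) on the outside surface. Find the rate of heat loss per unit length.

q′ ≈ 3010 W/m

Cylindrical conduction, so R = ln(r₂/r₁)/(2πkL) per layer, in series:
R_inner film = 1/(h_i·2πr₁L) = 1/(1520×2π×0.13×1) = 8.054×10^-4 K/W
R_aluminium pipe wall = ln(138/130)/(2π×217×1) = 4.38×10^-5 K/W
R_outer film = 1/(h_o·2πr_oL) = 1/(11.2×2π×0.138×1) = 0.103 K/W
R_total = 0.1038 K/W
Q = ΔT/R_total = 313/0.1038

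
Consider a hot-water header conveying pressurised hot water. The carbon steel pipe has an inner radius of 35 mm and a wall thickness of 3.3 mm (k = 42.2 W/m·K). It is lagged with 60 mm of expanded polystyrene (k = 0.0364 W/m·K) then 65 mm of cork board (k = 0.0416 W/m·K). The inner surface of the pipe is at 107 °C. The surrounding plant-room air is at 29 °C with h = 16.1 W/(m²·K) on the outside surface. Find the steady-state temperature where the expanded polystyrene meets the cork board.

T ≈ 54.5 °C

Treating each annulus and film as a series resistance:
R_carbon steel pipe wall = ln(38.3/35)/(2π×42.2×1) = 3.398×10^-4 K/W
R_expanded polystyrene = ln(98.3/38.3)/(2π×0.0364×1) = 4.121 K/W
R_cork board = ln(163.3/98.3)/(2π×0.0416×1) = 1.942 K/W
R_outer film = 1/(h_o·2πr_oL) = 1/(16.1×2π×0.1633×1) = 0.06054 K/W
R_total = 6.124 K/W
Q = ΔT/R_total = 78/6.124
Q = 12.7 W/m
T_interface = T_inner − Q·ΣR(inner→interface) = 107 − 12.7×4.122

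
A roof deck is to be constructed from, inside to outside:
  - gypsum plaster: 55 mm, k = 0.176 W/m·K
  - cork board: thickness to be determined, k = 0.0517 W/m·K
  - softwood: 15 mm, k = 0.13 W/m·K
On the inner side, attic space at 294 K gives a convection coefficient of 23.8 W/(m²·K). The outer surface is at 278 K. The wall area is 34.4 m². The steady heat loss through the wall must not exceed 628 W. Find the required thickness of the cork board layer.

Series thermal resistances:
R_inner film = 1/(h_i·A) = 1/(23.8×34.4) = 0.001221 K/W
R_gypsum plaster = L/(kA) = 0.055/(0.176×34.4) = 0.009084 K/W
R_softwood = L/(kA) = 0.015/(0.13×34.4) = 0.003354 K/W
Sum of the known resistances R_other = 0.01366 K/W
Required total resistance R_tot = ΔT/Q_allow = 16/628 = 0.02548 K/W
R_cork board = R_tot − R_other = 0.01182 K/W
L = R·k·A = 0.01182×0.0517×34.4

L ≈ 21 mm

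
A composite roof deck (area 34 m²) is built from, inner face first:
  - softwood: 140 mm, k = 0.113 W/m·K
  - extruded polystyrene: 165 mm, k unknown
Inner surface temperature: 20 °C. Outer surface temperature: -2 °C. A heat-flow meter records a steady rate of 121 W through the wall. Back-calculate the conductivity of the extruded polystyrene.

k ≈ 0.0334 W/(m·K)

Thermal resistances in series:
R_softwood = L/(kA) = 0.14/(0.113×34) = 0.03644 K/W
Sum of known resistances R_other = 0.03644 K/W
Total R = ΔT/Q = 22/121 = 0.1818 K/W
R_extruded polystyrene = R_total − R_other = 0.1454 K/W
k = L/(R·A) = 0.165/(0.1454×34)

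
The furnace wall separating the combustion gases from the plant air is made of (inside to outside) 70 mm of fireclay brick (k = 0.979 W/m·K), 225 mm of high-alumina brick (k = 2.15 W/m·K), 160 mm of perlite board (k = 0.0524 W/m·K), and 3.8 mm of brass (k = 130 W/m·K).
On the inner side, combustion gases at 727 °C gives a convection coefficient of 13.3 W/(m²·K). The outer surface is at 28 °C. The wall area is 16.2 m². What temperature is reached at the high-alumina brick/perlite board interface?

Model the wall as resistances in series:
R_inner film = 1/(h_i·A) = 1/(13.3×16.2) = 0.004641 K/W
R_fireclay brick = L/(kA) = 0.07/(0.979×16.2) = 0.004414 K/W
R_high-alumina brick = L/(kA) = 0.225/(2.15×16.2) = 0.00646 K/W
R_perlite board = L/(kA) = 0.16/(0.0524×16.2) = 0.1885 K/W
R_brass = L/(kA) = 0.0038/(130×16.2) = 1.804×10^-6 K/W
R_total = 0.204 K/W;  Q = ΔT/R_total = 699/0.204 = 3426 W
T_interface = T_inner − Q·ΣR(inner→interface) = 727 − 3430×0.01551

T ≈ 674 °C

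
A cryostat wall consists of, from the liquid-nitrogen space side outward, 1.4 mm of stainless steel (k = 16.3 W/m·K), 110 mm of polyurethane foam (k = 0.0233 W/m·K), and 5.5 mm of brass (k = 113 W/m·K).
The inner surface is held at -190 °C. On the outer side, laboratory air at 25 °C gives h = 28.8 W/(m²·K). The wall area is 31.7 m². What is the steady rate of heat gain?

Thermal resistances in series:
R_stainless steel = L/(kA) = 0.0014/(16.3×31.7) = 2.709×10^-6 K/W
R_polyurethane foam = L/(kA) = 0.11/(0.0233×31.7) = 0.1489 K/W
R_brass = L/(kA) = 0.0055/(113×31.7) = 1.535×10^-6 K/W
R_outer film = 1/(h_o·A) = 1/(28.8×31.7) = 0.001095 K/W
R_total = 0.15 K/W
Q = ΔT / R_total = 215 / 0.15

Q ≈ 1430 W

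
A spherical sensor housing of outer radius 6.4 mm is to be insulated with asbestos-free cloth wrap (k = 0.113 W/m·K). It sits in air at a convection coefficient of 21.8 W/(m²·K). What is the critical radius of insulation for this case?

For a sphere r_cr = 2k/h = 2×0.113/21.8
r_cr = 10.4 mm; since the bare radius (6.4 mm) is below r_cr, adding a thin layer of insulation will *increase* heat loss.

r_cr ≈ 10.4 mm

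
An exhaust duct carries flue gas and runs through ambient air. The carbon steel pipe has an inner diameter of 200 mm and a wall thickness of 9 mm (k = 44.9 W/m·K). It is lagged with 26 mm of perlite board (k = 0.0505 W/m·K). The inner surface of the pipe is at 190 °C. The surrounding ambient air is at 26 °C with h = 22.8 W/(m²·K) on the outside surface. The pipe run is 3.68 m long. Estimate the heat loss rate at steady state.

Cylindrical conduction, so R = ln(r₂/r₁)/(2πkL) per layer, in series:
R_carbon steel pipe wall = ln(109/100)/(2π×44.9×3.68) = 8.301×10^-5 K/W
R_perlite board = ln(135/109)/(2π×0.0505×3.68) = 0.1832 K/W
R_outer film = 1/(h_o·2πr_oL) = 1/(22.8×2π×0.135×3.68) = 0.01405 K/W
R_total = 0.1973 K/W
Q = ΔT/R_total = 164/0.1973

Q ≈ 831 W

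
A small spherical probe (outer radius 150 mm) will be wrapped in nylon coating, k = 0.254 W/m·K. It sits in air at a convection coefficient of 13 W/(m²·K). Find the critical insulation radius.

For a sphere r_cr = 2k/h = 2×0.254/13
r_cr = 39.1 mm; since the bare radius (150 mm) is above r_cr, any added insulation will reduce heat loss.

r_cr ≈ 39.1 mm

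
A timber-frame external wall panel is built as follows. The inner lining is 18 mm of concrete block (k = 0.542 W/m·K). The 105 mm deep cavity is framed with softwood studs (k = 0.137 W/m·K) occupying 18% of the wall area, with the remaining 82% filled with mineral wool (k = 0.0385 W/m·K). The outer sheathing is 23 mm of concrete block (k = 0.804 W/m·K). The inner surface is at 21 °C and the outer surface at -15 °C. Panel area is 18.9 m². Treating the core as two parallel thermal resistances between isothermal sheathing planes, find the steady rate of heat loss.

Sheathing layers in series; stud and cavity paths in parallel between them.
R_inner = 0.018/(0.542×18.9) = 0.001757 K/W
R_stud  = 0.105/(0.137×0.18×18.9) = 0.2253 K/W
R_cav   = 0.105/(0.0385×0.82×18.9) = 0.176 K/W
1/R_core = 1/R_stud + 1/R_cav → R_core = 0.0988 K/W
R_outer = 0.023/(0.804×18.9) = 0.001514 K/W
R_total = 0.1021 K/W
Q = ΔT/R_total = 36/0.1021

Q ≈ 353 W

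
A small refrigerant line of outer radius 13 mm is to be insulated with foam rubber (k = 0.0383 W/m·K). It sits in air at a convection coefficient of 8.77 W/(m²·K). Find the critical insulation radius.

For a cylinder r_cr = k/h = 0.0383/8.77
r_cr = 4.37 mm; since the bare radius (13 mm) is above r_cr, any added insulation will reduce heat loss.

r_cr ≈ 4.37 mm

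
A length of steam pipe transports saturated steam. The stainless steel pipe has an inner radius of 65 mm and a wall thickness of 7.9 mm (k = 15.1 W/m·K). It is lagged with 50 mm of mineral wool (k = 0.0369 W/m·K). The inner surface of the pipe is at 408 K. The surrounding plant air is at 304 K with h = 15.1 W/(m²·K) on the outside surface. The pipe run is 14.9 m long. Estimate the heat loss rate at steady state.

Q ≈ 662 W

Radial resistances (cylindrical: R_cond = ln(r_o/r_i)/(2πkL), R_conv = 1/(h·2πrL)):
R_stainless steel pipe wall = ln(72.9/65)/(2π×15.1×14.9) = 8.114×10^-5 K/W
R_mineral wool = ln(122.9/72.9)/(2π×0.0369×14.9) = 0.1512 K/W
R_outer film = 1/(h_o·2πr_oL) = 1/(15.1×2π×0.1229×14.9) = 0.005756 K/W
R_total = 0.157 K/W
Q = ΔT/R_total = 104/0.157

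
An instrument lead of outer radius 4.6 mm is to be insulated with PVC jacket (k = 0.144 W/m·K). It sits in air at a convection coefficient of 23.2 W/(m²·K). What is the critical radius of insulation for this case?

r_cr ≈ 6.21 mm

For a cylinder r_cr = k/h = 0.144/23.2
r_cr = 6.21 mm; since the bare radius (4.6 mm) is below r_cr, adding a thin layer of insulation will *increase* heat loss.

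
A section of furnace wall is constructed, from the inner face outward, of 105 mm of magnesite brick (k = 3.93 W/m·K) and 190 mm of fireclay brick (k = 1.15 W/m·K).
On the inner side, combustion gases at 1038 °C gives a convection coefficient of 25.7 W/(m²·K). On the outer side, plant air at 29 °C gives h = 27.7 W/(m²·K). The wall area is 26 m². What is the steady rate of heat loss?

Model the wall as resistances in series:
R_inner film = 1/(h_i·A) = 1/(25.7×26) = 0.001497 K/W
R_magnesite brick = L/(kA) = 0.105/(3.93×26) = 0.001028 K/W
R_fireclay brick = L/(kA) = 0.19/(1.15×26) = 0.006355 K/W
R_outer film = 1/(h_o·A) = 1/(27.7×26) = 0.001389 K/W
R_total = 0.01027 K/W
Q = ΔT / R_total = 1009 / 0.01027

Q ≈ 98300 W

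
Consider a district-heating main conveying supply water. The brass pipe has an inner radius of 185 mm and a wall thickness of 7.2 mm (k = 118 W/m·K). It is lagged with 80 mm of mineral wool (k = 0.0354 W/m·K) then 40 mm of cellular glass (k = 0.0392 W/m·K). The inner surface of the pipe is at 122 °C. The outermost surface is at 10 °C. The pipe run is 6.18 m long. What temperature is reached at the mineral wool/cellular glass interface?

T ≈ 39.4 °C

For a radial system each layer contributes R = ln(r_out/r_in)/(2πkL); films add R = 1/(hA).
R_brass pipe wall = ln(192.2/185)/(2π×118×6.18) = 8.333×10^-6 K/W
R_mineral wool = ln(272.2/192.2)/(2π×0.0354×6.18) = 0.2532 K/W
R_cellular glass = ln(312.2/272.2)/(2π×0.0392×6.18) = 0.09008 K/W
R_total = 0.3433 K/W
Q = ΔT/R_total = 112/0.3433
Q = 326 W
T_interface = T_inner − Q·ΣR(inner→interface) = 122 − 326×0.2532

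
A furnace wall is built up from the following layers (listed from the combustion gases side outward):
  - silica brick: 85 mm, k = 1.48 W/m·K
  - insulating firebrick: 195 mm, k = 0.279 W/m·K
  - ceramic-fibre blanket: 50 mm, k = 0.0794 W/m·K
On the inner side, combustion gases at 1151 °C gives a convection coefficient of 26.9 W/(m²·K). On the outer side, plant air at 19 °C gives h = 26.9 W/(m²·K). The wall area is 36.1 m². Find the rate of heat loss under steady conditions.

Q ≈ 28000 W

Series thermal resistances:
R_inner film = 1/(h_i·A) = 1/(26.9×36.1) = 0.00103 K/W
R_silica brick = L/(kA) = 0.085/(1.48×36.1) = 0.001591 K/W
R_insulating firebrick = L/(kA) = 0.195/(0.279×36.1) = 0.01936 K/W
R_ceramic-fibre blanket = L/(kA) = 0.05/(0.0794×36.1) = 0.01744 K/W
R_outer film = 1/(h_o·A) = 1/(26.9×36.1) = 0.00103 K/W
R_total = 0.04046 K/W
Q = ΔT / R_total = 1132 / 0.04046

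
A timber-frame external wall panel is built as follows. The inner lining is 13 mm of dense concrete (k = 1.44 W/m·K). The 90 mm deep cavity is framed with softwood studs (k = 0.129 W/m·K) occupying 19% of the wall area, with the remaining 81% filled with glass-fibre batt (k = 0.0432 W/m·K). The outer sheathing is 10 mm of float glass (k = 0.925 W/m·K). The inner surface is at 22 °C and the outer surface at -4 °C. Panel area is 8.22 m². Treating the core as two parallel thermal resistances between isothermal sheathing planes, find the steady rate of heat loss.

Q ≈ 139 W

Sheathing layers in series; stud and cavity paths in parallel between them.
R_inner = 0.013/(1.44×8.22) = 0.001098 K/W
R_stud  = 0.09/(0.129×0.19×8.22) = 0.4467 K/W
R_cav   = 0.09/(0.0432×0.81×8.22) = 0.3129 K/W
1/R_core = 1/R_stud + 1/R_cav → R_core = 0.184 K/W
R_outer = 0.01/(0.925×8.22) = 0.001315 K/W
R_total = 0.1864 K/W
Q = ΔT/R_total = 26/0.1864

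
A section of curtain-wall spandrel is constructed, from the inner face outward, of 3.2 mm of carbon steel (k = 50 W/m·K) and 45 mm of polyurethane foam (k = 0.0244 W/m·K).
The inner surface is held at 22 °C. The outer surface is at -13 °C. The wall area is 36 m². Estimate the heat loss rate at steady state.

Series thermal resistances:
R_carbon steel = L/(kA) = 0.0032/(50×36) = 1.778×10^-6 K/W
R_polyurethane foam = L/(kA) = 0.045/(0.0244×36) = 0.05123 K/W
R_total = 0.05123 K/W
Q = ΔT / R_total = 35 / 0.05123

Q ≈ 683 W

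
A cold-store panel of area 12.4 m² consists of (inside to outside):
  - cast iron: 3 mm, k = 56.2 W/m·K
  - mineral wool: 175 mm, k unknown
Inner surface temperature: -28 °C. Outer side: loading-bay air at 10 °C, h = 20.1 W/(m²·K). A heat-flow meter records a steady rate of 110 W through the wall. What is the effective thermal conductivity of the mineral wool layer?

k ≈ 0.0413 W/(m·K)

Using the resistance-network approach (series):
R_cast iron = L/(kA) = 0.003/(56.2×12.4) = 4.305×10^-6 K/W
R_outer film = 1/(h_o·A) = 1/(20.1×12.4) = 0.004012 K/W
Sum of known resistances R_other = 0.004017 K/W
Total R = ΔT/Q = 38/110 = 0.3455 K/W
R_mineral wool = R_total − R_other = 0.3414 K/W
k = L/(R·A) = 0.175/(0.3414×12.4)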